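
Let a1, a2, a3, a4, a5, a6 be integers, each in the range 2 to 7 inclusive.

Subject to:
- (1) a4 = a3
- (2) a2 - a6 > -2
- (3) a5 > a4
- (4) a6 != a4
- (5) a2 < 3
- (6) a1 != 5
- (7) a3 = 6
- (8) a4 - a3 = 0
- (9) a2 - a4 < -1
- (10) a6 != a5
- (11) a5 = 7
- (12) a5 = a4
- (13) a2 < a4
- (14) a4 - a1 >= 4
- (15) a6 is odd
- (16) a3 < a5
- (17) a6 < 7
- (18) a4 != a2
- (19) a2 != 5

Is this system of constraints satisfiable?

Unsatisfiable

Constraint 11 fixes a5 = 7 and constraint 7 fixes a3 = 6. Constraints 1 and 12 give a5 = a4 = a3, so a5 = a3. But 7 ≠ 6 — contradiction.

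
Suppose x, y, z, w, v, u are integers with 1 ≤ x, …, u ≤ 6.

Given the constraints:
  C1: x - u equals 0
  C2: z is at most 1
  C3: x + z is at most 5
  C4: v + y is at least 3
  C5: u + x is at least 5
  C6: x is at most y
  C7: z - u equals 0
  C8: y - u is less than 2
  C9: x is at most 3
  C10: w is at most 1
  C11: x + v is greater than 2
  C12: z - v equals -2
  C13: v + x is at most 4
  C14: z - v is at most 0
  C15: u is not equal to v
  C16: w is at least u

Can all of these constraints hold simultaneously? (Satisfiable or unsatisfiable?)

Unsatisfiable

From constraints 10 and 16: u ≤ w ≤ 1. From constraint 9: x ≤ 3. Hence u + x ≤ 4. But constraint 5 requires u + x ≥ 5, and 5 > 4. Contradiction.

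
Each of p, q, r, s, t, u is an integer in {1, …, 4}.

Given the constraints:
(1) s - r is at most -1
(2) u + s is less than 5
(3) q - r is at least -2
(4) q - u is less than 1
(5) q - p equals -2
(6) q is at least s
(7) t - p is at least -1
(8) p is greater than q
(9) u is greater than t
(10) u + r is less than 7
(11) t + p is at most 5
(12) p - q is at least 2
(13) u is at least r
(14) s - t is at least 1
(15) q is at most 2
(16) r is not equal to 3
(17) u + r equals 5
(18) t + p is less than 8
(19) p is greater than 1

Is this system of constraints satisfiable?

Unsatisfiable

Constraints 1, 3, 7, 12, and 14 give q − r ≥ -2, r − s ≥ 1, s − t ≥ 1, t − p ≥ -1, p − q ≥ 2.
Adding all 5 inequalities: the left sides telescope to 0, and the right sides sum to (-2) + 1 + 1 + (-1) + 2 = 1. So 0 ≥ 1, which is false.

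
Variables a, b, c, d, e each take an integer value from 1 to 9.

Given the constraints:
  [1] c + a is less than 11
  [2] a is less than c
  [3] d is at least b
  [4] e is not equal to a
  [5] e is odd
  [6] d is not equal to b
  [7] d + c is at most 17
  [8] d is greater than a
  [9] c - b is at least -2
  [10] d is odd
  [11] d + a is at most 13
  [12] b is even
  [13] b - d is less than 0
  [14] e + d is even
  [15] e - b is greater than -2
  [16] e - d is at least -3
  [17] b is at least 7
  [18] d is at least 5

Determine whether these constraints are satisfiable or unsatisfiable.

Take a = 3, b = 8, c = 7, d = 9, e = 7. Then constraint 1: c + a = 10; constraint 7: d + c = 16, and every other listed constraint is also met.

Satisfiable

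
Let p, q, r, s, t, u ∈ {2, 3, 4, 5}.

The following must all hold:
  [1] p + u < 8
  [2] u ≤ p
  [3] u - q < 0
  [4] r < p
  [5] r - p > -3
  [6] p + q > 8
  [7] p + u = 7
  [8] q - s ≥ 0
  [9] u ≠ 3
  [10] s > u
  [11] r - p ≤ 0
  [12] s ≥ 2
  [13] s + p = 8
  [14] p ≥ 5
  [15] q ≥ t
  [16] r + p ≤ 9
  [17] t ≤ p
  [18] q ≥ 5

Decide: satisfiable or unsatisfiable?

Satisfiable

The assignment p = 5, q = 5, r = 4, s = 3, t = 2, u = 2 works:
  constraint 1 holds since p + u = 7.
  constraint 3 holds since u - q = -3.
  constraint 5 holds since r - p = -1.
The rest check out directly.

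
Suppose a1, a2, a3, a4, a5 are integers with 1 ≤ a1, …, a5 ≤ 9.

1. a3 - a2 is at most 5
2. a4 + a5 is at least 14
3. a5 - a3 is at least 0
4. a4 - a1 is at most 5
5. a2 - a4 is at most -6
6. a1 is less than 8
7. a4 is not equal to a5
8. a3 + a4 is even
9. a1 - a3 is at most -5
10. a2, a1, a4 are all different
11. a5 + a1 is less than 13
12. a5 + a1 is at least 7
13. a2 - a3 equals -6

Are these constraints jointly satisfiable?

Constraints 1, 4, 5, and 9 give a2 − a3 ≥ -5, a3 − a1 ≥ 5, a1 − a4 ≥ -5, a4 − a2 ≥ 6.
Adding all 4 inequalities: the left sides telescope to 0, and the right sides sum to (-5) + 5 + (-5) + 6 = 1. So 0 ≥ 1, which is false.

Unsatisfiable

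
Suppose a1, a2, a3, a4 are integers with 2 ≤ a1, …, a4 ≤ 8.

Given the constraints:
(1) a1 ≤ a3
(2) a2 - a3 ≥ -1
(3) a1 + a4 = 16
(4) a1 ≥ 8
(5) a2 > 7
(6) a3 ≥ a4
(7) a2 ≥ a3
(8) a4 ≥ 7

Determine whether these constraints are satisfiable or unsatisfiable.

Satisfiable

Take a1 = 8, a2 = 8, a3 = 8, a4 = 8. Then constraint 2: a2 - a3 = 0; constraint 3: a1 + a4 = 16, and every other listed constraint is also met.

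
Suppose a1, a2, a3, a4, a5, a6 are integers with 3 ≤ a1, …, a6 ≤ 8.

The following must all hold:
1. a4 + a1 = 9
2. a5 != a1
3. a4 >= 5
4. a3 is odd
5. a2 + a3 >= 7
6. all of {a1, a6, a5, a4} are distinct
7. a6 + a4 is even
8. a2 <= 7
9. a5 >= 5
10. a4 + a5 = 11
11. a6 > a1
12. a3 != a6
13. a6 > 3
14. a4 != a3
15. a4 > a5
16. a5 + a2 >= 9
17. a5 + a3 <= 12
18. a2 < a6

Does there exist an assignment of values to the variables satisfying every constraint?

One satisfying assignment is a1 = 3, a2 = 4, a3 = 5, a4 = 6, a5 = 5, a6 = 8.
For the less obvious constraints — constraint 1: a4 + a1 = 9; constraint 5: a2 + a3 = 9; constraint 10: a4 + a5 = 11 — and the others hold by inspection.

Satisfiable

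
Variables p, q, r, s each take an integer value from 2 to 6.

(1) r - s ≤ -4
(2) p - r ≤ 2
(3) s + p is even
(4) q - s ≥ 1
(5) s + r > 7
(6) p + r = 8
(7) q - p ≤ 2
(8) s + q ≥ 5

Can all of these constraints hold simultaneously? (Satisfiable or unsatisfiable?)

Constraints 1, 2, 4, and 7 give r − p ≥ -2, p − q ≥ -2, q − s ≥ 1, s − r ≥ 4.
Adding all 4 inequalities: the left sides telescope to 0, and the right sides sum to (-2) + (-2) + 1 + 4 = 1. So 0 ≥ 1, which is false.

Unsatisfiable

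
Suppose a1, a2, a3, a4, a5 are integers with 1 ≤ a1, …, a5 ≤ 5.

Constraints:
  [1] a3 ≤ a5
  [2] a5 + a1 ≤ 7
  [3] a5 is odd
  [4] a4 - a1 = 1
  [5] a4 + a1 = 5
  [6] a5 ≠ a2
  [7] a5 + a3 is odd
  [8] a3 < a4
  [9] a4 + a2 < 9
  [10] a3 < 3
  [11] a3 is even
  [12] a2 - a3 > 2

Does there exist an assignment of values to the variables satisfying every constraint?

Satisfiable

Try a1 = 2, a2 = 5, a3 = 2, a4 = 3, a5 = 3.
Check constraint 2: a5 + a1 = 5; constraint 4: a4 - a1 = 1. The remaining constraints are straightforward to verify.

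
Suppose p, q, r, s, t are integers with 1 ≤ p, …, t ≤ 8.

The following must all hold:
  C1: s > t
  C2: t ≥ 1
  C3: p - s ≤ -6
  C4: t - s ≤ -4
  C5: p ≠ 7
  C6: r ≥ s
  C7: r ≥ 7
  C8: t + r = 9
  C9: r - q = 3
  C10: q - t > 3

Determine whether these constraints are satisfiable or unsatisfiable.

One satisfying assignment is p = 1, q = 5, r = 8, s = 7, t = 1.
For the less obvious constraints — constraint 3: p - s = -6; constraint 4: t - s = -6 — and the others hold by inspection.

Satisfiable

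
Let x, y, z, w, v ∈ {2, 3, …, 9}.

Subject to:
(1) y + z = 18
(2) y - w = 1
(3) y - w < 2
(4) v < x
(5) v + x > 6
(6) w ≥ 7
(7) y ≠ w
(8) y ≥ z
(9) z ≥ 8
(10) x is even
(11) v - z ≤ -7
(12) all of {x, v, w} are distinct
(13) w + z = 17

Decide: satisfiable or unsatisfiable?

Setting (x, y, z, w, v) = (6, 9, 9, 8, 2) satisfies everything: constraint 1: y + z = 18; constraint 2: y - w = 1, and the others follow.

Satisfiable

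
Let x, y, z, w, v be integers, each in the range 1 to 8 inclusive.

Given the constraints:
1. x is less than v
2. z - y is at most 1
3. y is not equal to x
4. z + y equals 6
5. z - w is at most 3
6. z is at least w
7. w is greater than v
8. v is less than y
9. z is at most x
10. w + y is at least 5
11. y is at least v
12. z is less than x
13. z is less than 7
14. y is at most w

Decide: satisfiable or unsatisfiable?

Unsatisfiable

Constraints 1, 6, 8, 12, and 14 give z < x, x < v, v < y, y ≤ w, w ≤ z. Chaining: z < x < v < y ≤ w ≤ z, which forces z < z — impossible.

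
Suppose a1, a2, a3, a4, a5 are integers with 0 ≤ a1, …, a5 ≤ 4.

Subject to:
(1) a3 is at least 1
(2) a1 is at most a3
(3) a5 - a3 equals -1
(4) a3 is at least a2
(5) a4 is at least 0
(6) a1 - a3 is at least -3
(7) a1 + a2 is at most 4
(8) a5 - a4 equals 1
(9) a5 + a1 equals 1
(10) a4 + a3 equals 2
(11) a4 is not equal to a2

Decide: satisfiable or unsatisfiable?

Take a1 = 0, a2 = 1, a3 = 2, a4 = 0, a5 = 1. Then constraint 3: a5 - a3 = -1; constraint 6: a1 - a3 = -2; constraint 7: a1 + a2 = 1, and every other listed constraint is also met.

Satisfiable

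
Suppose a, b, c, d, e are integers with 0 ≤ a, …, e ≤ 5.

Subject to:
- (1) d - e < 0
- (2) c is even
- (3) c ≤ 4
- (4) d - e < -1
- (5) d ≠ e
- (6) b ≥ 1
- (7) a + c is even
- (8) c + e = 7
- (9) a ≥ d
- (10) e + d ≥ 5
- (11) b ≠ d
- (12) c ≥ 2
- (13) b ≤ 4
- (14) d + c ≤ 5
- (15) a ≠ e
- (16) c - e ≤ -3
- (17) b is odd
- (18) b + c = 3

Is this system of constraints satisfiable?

Take a = 4, b = 1, c = 2, d = 2, e = 5. Then constraint 1: d - e = -3; constraint 4: d - e = -3, and every other listed constraint is also met.

Satisfiable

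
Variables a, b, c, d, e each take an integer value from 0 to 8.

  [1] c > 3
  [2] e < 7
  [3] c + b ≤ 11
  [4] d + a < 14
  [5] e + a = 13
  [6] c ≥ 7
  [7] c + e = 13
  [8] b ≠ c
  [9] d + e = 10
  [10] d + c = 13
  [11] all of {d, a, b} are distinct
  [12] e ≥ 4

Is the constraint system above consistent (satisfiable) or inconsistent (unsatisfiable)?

Satisfiable

One satisfying assignment is a = 8, b = 2, c = 8, d = 5, e = 5.
For the less obvious constraints — constraint 3: c + b = 10; constraint 4: d + a = 13; constraint 5: e + a = 13 — and the others hold by inspection.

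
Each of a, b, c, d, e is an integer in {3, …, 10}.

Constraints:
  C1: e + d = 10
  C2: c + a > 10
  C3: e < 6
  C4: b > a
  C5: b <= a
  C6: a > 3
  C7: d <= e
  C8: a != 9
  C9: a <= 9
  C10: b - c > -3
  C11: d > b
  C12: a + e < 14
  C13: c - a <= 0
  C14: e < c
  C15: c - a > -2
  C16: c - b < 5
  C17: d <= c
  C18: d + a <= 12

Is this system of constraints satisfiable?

Unsatisfiable

Constraints 4, 7, 11, 13, and 14 give e < c, c ≤ a, a < b, b < d, d ≤ e. Chaining: e < c ≤ a < b < d ≤ e, which forces e < e — impossible.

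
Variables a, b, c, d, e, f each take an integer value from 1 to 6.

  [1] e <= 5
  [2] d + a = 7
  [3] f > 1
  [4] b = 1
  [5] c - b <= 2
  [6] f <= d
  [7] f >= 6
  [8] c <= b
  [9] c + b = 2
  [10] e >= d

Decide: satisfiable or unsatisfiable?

Unsatisfiable

From constraints 6 and 7: d ≥ f and f ≥ 6, so d ≥ 6. From constraints 1 and 10: d ≤ e and e ≤ 5, so d ≤ 5. But 5 < 6, so no value of d works.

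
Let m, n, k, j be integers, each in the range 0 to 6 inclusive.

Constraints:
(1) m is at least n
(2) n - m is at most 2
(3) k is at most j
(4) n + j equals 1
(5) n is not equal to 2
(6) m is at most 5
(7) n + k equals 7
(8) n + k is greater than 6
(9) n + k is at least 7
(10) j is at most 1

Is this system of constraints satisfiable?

Unsatisfiable

From constraints 1 and 6: n ≤ m ≤ 5. From constraints 3 and 10: k ≤ j ≤ 1. Hence n + k ≤ 6. But constraint 9 requires n + k ≥ 7, and 7 > 6. Contradiction.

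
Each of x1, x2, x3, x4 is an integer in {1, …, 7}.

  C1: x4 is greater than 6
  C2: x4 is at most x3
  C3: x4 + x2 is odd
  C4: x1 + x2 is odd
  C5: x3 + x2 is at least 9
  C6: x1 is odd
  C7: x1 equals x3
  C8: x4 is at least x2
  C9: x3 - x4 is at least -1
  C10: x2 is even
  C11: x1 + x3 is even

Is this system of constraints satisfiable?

Take x1 = 7, x2 = 4, x3 = 7, x4 = 7. Then constraint 5: x3 + x2 = 11; constraint 9: x3 - x4 = 0, and every other listed constraint is also met.

Satisfiable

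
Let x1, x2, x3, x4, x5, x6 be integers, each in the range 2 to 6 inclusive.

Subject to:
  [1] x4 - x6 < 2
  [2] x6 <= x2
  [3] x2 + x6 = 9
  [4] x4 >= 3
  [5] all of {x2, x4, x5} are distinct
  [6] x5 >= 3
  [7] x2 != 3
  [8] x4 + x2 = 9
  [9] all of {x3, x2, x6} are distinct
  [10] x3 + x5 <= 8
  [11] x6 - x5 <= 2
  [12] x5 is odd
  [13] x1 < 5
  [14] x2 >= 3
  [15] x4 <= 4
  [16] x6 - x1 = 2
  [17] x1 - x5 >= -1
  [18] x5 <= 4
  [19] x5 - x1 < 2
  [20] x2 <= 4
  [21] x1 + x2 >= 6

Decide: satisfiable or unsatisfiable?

Constraints 4, 6, 14, 15, 18, and 20 confine each of x2, x4, x5 to the 2 values {3, 4}.
Constraint 5 requires all 3 of them to be distinct, but only 2 values are available — impossible by the pigeonhole principle.

Unsatisfiable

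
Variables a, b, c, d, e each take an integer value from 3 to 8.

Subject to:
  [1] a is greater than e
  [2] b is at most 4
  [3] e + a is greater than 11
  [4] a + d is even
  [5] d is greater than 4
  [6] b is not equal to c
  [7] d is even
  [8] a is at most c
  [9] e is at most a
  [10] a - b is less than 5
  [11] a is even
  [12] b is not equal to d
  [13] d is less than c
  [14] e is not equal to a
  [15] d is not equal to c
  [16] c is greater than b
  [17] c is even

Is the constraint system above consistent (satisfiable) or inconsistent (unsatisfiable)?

Try a = 8, b = 4, c = 8, d = 6, e = 6.
Check constraint 3: e + a = 14; constraint 4: a + d = 14 is even; constraint 10: a - b = 4. The remaining constraints are straightforward to verify.

Satisfiable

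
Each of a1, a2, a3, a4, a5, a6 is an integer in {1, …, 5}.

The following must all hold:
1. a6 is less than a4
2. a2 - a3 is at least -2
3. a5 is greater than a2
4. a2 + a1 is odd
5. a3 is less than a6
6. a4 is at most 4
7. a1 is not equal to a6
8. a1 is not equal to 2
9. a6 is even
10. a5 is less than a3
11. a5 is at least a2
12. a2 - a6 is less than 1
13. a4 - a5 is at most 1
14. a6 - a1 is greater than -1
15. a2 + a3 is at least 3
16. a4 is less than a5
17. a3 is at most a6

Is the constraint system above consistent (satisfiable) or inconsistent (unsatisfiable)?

Unsatisfiable

Constraints 1, 5, 10, and 16 give a6 < a4, a4 < a5, a5 < a3, a3 < a6. Chaining: a6 < a4 < a5 < a3 < a6, which forces a6 < a6 — impossible.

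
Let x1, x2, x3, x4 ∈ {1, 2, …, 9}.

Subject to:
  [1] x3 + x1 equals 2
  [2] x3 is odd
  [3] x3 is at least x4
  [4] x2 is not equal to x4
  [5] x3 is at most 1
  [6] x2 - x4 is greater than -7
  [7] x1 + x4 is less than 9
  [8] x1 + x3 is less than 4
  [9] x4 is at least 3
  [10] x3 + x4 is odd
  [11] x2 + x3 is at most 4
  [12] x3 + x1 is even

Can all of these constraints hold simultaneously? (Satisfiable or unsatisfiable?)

From constraints 3 and 9: x3 ≥ x4 and x4 ≥ 3, so x3 ≥ 3. From constraint 5: x3 ≤ 1. But 1 < 3, so no value of x3 works.

Unsatisfiable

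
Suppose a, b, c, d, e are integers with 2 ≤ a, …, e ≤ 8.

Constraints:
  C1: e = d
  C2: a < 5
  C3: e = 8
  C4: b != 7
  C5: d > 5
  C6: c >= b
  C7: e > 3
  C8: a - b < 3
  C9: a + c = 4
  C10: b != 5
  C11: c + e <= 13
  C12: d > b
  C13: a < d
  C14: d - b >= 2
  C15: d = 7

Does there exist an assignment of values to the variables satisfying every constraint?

Constraint 3 fixes e = 8 and constraint 15 fixes d = 7, but constraint 1 requires e = d. Since 8 ≠ 7, contradiction.

Unsatisfiable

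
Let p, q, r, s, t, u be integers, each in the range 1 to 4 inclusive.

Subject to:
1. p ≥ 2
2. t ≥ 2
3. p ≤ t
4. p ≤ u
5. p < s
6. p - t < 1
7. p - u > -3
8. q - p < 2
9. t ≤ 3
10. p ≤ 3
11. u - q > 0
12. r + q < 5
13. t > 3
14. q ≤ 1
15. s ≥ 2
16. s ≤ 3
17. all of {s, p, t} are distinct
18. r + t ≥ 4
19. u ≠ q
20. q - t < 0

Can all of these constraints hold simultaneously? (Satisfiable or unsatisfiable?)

Unsatisfiable

Constraints 1, 2, 9, 10, 15, and 16 confine each of s, p, t to the 2 values {2, 3}.
Constraint 17 requires all 3 of them to be distinct, but only 2 values are available — impossible by the pigeonhole principle.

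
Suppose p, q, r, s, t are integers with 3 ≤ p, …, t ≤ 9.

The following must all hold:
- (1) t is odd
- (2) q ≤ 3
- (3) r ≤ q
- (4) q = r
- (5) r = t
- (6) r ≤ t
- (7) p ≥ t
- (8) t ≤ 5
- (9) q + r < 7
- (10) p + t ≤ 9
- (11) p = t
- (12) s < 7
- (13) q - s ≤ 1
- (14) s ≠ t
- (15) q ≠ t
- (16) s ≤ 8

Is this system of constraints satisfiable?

From constraints 4 and 5, q = r = t, so q = t. But constraint 15 says q ≠ t. Contradiction.

Unsatisfiable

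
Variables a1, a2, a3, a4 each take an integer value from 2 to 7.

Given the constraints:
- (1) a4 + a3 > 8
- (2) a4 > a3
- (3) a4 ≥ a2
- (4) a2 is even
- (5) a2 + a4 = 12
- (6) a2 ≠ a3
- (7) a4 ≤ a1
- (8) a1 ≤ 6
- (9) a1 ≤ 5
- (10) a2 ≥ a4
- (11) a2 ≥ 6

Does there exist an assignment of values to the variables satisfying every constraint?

From constraints 3 and 11: a4 ≥ a2 and a2 ≥ 6, so a4 ≥ 6. From constraints 7 and 9: a4 ≤ a1 and a1 ≤ 5, so a4 ≤ 5. But 5 < 6, so no value of a4 works.

Unsatisfiable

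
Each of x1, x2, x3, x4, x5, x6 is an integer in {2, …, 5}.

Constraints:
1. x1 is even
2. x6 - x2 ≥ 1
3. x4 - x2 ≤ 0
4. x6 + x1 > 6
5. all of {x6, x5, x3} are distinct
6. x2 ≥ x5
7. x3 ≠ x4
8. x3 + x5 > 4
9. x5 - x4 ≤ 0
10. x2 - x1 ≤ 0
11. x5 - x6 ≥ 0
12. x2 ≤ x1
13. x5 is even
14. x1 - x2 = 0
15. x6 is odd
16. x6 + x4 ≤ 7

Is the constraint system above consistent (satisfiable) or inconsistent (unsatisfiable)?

Unsatisfiable

Constraints 2, 3, 9, and 11 give x6 − x2 ≥ 1, x2 − x4 ≥ 0, x4 − x5 ≥ 0, x5 − x6 ≥ 0.
Adding all 4 inequalities: the left sides telescope to 0, and the right sides sum to 1 + 0 + 0 + 0 = 1. So 0 ≥ 1, which is false.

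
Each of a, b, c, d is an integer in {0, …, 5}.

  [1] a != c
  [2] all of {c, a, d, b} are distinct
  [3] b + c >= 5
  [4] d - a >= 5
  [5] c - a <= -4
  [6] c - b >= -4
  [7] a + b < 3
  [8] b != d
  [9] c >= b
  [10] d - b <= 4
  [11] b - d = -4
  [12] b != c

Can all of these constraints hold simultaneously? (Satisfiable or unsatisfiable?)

Constraints 4, 5, 6, and 10 give a − c ≥ 4, c − b ≥ -4, b − d ≥ -4, d − a ≥ 5.
Adding all 4 inequalities: the left sides telescope to 0, and the right sides sum to 4 + (-4) + (-4) + 5 = 1. So 0 ≥ 1, which is false.

Unsatisfiable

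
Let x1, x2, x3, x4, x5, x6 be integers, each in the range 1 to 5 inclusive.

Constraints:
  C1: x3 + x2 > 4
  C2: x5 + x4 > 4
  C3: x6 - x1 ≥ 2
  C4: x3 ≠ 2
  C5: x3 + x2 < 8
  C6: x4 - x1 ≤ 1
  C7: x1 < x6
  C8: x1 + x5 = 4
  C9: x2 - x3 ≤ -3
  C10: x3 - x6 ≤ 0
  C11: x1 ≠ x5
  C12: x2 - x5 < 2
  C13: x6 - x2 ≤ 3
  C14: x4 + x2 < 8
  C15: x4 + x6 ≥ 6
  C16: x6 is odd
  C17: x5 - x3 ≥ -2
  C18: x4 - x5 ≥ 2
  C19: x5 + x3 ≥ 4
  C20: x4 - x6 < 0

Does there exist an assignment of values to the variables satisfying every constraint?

Unsatisfiable

Constraints 3, 6, 9, 13, 17, and 18 give x1 − x4 ≥ -1, x4 − x5 ≥ 2, x5 − x3 ≥ -2, x3 − x2 ≥ 3, x2 − x6 ≥ -3, x6 − x1 ≥ 2.
Adding all 6 inequalities: the left sides telescope to 0, and the right sides sum to (-1) + 2 + (-2) + 3 + (-3) + 2 = 1. So 0 ≥ 1, which is false.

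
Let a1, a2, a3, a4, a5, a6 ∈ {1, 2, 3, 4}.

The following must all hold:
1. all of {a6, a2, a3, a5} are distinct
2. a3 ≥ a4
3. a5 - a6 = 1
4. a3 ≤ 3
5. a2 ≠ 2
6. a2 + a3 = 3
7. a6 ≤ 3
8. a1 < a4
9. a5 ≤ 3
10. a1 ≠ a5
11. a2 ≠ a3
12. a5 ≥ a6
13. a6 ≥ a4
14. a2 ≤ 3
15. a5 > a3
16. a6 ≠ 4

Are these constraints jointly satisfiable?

Unsatisfiable

Constraints 4, 7, 9, and 14 confine each of a6, a2, a3, a5 to the 3 values {1, …, 3} (the domain already gives each ≥ 1).
Constraint 1 requires all 4 of them to be distinct, but only 3 values are available — impossible by the pigeonhole principle.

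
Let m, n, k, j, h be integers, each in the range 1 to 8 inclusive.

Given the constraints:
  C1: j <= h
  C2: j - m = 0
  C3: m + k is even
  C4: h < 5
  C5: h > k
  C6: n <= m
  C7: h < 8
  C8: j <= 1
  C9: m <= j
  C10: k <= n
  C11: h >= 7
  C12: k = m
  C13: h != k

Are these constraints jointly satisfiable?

Unsatisfiable

From constraint 11: h ≥ 7. From constraint 4: h ≤ 4. But 4 < 7, so no value of h works.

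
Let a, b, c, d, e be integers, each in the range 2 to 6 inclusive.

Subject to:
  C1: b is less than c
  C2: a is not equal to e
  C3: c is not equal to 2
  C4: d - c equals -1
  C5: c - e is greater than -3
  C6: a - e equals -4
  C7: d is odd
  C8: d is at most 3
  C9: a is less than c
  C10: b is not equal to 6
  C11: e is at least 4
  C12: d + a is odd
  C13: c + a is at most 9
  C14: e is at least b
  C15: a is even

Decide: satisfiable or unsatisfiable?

Take a = 2, b = 2, c = 4, d = 3, e = 6. Then constraint 4: d - c = -1; constraint 5: c - e = -2, and every other listed constraint is also met.

Satisfiable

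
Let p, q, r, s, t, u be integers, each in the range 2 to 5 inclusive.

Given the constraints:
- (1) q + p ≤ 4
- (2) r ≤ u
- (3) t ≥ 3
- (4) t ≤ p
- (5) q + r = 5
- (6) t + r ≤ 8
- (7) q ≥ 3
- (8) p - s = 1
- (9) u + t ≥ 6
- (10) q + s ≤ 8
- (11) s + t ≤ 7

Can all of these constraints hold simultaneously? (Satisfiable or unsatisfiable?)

From constraint 7: q ≥ 3. From constraints 3 and 4: p ≥ t ≥ 3. Hence q + p ≥ 6. But constraint 1 requires q + p ≤ 4, and 4 < 6. Contradiction.

Unsatisfiable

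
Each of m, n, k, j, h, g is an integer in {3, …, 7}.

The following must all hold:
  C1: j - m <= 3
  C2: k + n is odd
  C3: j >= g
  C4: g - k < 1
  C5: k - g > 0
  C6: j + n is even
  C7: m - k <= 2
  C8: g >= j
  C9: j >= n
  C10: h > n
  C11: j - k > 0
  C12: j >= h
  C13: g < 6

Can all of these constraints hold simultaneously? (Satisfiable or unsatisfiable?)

Constraints 5, 8, and 11 give k < j, j ≤ g, g < k. Chaining: k < j ≤ g < k, which forces k < k — impossible.

Unsatisfiable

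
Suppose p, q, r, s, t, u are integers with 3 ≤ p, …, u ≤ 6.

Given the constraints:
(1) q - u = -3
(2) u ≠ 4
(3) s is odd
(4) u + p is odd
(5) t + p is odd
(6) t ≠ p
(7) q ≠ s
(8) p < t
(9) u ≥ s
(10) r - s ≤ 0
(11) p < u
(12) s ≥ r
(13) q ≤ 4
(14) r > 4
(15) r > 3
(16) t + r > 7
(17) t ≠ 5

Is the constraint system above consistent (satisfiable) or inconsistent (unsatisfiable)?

The assignment p = 3, q = 3, r = 5, s = 5, t = 4, u = 6 works:
  constraint 1 holds since q - u = -3.
  constraint 10 holds since r - s = 0.
The rest check out directly.

Satisfiable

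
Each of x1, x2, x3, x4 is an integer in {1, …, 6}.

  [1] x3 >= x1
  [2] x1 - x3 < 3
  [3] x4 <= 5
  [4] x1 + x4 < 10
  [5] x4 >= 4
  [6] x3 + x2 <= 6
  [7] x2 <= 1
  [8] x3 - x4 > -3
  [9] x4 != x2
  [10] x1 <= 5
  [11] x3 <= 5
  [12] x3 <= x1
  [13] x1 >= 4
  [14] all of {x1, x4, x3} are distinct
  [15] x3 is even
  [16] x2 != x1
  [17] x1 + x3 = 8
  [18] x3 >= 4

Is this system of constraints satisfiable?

Constraints 3, 5, 10, 11, 13, and 18 confine each of x1, x4, x3 to the 2 values {4, 5}.
Constraint 14 requires all 3 of them to be distinct, but only 2 values are available — impossible by the pigeonhole principle.

Unsatisfiable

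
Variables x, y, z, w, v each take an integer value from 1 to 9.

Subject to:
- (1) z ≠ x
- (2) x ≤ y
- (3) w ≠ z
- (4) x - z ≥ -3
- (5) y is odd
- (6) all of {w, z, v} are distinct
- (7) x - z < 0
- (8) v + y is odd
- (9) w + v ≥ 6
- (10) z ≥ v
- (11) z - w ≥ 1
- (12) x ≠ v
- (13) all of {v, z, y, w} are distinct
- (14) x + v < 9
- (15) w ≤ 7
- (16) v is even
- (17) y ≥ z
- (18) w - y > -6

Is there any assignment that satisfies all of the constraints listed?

Satisfiable

The assignment x = 4, y = 7, z = 5, w = 4, v = 2 works:
  constraint 4 holds since x - z = -1.
  constraint 7 holds since x - z = -1.
  constraint 9 holds since w + v = 6.
The rest check out directly.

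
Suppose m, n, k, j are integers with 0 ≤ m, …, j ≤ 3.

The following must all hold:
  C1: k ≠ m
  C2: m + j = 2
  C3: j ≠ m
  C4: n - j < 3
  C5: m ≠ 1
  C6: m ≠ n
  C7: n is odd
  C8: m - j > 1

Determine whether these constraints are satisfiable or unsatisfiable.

The assignment m = 2, n = 1, k = 0, j = 0 works:
  constraint 2 holds since m + j = 2.
  constraint 4 holds since n - j = 1.
The rest check out directly.

Satisfiable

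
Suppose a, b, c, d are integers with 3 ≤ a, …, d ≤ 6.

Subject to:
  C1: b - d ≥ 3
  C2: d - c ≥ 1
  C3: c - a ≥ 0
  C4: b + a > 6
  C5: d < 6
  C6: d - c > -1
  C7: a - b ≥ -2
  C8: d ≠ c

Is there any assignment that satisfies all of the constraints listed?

Constraints 1, 2, 3, and 7 give d − c ≥ 1, c − a ≥ 0, a − b ≥ -2, b − d ≥ 3.
Adding all 4 inequalities: the left sides telescope to 0, and the right sides sum to 1 + 0 + (-2) + 3 = 2. So 0 ≥ 2, which is false.

Unsatisfiable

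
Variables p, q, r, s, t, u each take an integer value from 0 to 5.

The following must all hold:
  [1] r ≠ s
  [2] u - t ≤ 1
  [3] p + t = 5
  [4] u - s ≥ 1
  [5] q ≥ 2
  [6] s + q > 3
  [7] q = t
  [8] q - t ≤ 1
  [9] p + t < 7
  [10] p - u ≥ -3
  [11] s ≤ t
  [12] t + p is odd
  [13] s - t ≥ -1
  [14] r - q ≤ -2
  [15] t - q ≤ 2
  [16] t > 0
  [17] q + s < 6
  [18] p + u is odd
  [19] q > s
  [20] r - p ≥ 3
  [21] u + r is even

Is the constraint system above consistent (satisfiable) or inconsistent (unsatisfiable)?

Constraints 4, 8, 10, 13, 14, and 20 give r − p ≥ 3, p − u ≥ -3, u − s ≥ 1, s − t ≥ -1, t − q ≥ -1, q − r ≥ 2.
Adding all 6 inequalities: the left sides telescope to 0, and the right sides sum to 3 + (-3) + 1 + (-1) + (-1) + 2 = 1. So 0 ≥ 1, which is false.

Unsatisfiable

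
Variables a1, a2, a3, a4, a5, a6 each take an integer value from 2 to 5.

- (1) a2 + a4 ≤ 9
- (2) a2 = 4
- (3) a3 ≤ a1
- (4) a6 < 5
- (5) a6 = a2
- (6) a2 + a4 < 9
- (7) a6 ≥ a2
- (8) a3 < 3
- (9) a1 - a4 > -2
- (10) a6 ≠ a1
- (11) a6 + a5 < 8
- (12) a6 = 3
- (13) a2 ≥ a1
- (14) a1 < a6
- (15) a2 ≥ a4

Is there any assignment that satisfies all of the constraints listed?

Constraint 12 fixes a6 = 3 and constraint 2 fixes a2 = 4, but constraint 5 requires a6 = a2. Since 3 ≠ 4, contradiction.

Unsatisfiable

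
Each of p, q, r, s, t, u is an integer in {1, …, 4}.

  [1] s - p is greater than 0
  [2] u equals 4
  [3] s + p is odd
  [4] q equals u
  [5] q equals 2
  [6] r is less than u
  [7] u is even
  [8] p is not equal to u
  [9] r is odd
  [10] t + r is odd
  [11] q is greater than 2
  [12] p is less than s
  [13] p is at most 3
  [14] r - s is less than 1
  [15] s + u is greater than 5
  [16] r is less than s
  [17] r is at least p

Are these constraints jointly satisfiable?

Constraint 5 fixes q = 2 and constraint 2 fixes u = 4, but constraint 4 requires q = u. Since 2 ≠ 4, contradiction.

Unsatisfiable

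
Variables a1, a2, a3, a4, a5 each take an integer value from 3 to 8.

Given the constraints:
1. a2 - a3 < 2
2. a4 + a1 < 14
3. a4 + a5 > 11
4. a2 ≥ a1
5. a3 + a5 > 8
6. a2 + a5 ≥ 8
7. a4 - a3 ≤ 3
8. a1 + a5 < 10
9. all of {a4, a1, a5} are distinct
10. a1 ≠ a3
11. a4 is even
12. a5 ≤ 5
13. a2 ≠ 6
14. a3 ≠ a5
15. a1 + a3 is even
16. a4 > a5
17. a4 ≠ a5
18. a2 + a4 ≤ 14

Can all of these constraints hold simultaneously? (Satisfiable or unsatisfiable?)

Satisfiable

One satisfying assignment is a1 = 3, a2 = 5, a3 = 5, a4 = 8, a5 = 4.
For the less obvious constraints — constraint 1: a2 - a3 = 0; constraint 2: a4 + a1 = 11; constraint 3: a4 + a5 = 12 — and the others hold by inspection.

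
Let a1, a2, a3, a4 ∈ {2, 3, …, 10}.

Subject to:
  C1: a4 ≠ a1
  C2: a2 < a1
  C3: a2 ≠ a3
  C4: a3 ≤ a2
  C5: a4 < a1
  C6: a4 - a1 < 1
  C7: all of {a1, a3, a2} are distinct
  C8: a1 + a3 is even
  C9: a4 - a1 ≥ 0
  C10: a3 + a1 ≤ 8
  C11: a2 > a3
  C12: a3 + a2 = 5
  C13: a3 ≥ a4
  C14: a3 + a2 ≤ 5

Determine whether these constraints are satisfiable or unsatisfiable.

Constraints 2, 9, 11, and 13 give a3 < a2, a2 < a1, a1 ≤ a4, a4 ≤ a3. Chaining: a3 < a2 < a1 ≤ a4 ≤ a3, which forces a3 < a3 — impossible.

Unsatisfiable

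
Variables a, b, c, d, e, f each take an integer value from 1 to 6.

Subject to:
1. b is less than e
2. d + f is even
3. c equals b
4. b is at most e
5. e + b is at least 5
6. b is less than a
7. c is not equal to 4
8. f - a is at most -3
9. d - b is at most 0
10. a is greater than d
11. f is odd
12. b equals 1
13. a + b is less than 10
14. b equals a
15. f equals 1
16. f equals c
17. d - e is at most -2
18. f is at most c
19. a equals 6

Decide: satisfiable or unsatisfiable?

Unsatisfiable

Constraint 15 fixes f = 1 and constraint 19 fixes a = 6. Constraints 3, 14, and 16 give f = c = b = a, so f = a. But 1 ≠ 6 — contradiction.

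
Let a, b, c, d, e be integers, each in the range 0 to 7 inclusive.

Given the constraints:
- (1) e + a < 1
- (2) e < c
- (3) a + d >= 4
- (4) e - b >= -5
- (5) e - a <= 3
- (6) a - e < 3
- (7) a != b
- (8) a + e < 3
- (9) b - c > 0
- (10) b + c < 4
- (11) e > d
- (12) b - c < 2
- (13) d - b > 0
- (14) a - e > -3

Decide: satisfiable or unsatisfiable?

Unsatisfiable

Constraints 2, 9, 11, and 13 give d < e, e < c, c < b, b < d. Chaining: d < e < c < b < d, which forces d < d — impossible.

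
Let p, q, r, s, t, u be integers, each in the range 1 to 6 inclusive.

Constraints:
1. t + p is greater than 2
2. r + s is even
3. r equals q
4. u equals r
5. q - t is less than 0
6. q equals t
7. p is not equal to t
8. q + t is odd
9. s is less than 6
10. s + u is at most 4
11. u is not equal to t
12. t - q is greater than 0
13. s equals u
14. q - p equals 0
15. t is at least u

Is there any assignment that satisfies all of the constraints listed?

Unsatisfiable

From constraints 3, 4, and 6, u = r = q = t, so u = t. But constraint 11 says u ≠ t. Contradiction.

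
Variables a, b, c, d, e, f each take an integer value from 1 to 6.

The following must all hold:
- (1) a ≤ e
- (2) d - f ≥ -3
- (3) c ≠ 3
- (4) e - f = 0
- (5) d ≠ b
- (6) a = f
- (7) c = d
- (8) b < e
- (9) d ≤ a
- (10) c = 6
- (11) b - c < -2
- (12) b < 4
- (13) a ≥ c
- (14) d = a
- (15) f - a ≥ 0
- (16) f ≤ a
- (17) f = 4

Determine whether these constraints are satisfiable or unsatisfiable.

Unsatisfiable

Constraint 10 fixes c = 6 and constraint 17 fixes f = 4. Constraints 6, 7, and 14 give c = d = a = f, so c = f. But 6 ≠ 4 — contradiction.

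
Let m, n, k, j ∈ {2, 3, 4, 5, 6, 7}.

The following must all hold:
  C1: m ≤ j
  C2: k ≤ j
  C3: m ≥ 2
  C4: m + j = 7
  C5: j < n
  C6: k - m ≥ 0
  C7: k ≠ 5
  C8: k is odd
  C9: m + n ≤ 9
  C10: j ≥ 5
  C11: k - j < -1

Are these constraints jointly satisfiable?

Satisfiable

Take m = 2, n = 7, k = 3, j = 5. Then constraint 4: m + j = 7; constraint 6: k - m = 1, and every other listed constraint is also met.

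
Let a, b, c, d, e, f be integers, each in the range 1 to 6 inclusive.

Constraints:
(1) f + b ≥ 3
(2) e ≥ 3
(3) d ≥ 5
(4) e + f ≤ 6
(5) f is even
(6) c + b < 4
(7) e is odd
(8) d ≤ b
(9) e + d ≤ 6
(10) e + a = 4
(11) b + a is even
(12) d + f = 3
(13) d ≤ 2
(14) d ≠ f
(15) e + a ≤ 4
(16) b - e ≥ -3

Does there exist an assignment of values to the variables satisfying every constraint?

Unsatisfiable

From constraint 2: e ≥ 3. From constraint 3: d ≥ 5. Hence e + d ≥ 8. But constraint 9 requires e + d ≤ 6, and 6 < 8. Contradiction.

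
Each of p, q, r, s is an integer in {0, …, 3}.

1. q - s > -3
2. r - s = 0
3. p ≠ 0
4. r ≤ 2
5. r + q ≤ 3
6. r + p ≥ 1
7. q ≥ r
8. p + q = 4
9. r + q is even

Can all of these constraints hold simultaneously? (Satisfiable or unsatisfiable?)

Satisfiable

The assignment p = 3, q = 1, r = 1, s = 1 works:
  constraint 1 holds since q - s = 0.
  constraint 2 holds since r - s = 0.
  constraint 5 holds since r + q = 2.
The rest check out directly.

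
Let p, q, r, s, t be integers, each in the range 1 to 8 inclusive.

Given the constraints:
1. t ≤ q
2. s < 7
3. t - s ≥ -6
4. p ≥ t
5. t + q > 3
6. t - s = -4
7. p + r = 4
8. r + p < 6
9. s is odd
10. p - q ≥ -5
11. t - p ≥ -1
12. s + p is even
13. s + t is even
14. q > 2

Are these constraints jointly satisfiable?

Take p = 1, q = 5, r = 3, s = 5, t = 1. Then constraint 3: t - s = -4; constraint 5: t + q = 6; constraint 6: t - s = -4, and every other listed constraint is also met.

Satisfiable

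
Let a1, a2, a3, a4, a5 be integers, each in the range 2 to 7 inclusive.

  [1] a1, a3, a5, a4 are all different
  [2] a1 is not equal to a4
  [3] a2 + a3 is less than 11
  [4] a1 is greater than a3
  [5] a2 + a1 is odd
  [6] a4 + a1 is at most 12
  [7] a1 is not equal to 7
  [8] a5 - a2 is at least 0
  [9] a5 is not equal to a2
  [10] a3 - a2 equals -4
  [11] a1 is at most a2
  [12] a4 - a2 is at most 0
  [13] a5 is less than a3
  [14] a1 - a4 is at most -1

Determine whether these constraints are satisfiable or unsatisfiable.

Unsatisfiable

Constraints 4, 8, 12, 13, and 14 give a5 < a3, a3 < a1, a1 < a4, a4 ≤ a2, a2 ≤ a5. Chaining: a5 < a3 < a1 < a4 ≤ a2 ≤ a5, which forces a5 < a5 — impossible.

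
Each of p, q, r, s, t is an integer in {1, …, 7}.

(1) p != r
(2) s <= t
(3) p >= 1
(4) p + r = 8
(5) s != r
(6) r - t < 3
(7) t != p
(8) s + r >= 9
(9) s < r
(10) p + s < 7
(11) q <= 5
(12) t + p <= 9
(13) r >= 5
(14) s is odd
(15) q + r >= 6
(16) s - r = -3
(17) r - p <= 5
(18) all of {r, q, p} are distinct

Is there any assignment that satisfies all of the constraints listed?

Satisfiable

The assignment p = 2, q = 1, r = 6, s = 3, t = 5 works:
  constraint 4 holds since p + r = 8.
  constraint 6 holds since r - t = 1.
The rest check out directly.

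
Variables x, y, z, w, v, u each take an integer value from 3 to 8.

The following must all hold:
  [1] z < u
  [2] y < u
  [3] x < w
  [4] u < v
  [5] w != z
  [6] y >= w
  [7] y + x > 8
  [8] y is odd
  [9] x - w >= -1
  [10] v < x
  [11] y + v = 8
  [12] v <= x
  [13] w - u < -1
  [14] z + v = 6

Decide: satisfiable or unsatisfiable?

Unsatisfiable

Constraints 2, 3, 4, 6, and 10 give w ≤ y, y < u, u < v, v < x, x < w. Chaining: w ≤ y < u < v < x < w, which forces w < w — impossible.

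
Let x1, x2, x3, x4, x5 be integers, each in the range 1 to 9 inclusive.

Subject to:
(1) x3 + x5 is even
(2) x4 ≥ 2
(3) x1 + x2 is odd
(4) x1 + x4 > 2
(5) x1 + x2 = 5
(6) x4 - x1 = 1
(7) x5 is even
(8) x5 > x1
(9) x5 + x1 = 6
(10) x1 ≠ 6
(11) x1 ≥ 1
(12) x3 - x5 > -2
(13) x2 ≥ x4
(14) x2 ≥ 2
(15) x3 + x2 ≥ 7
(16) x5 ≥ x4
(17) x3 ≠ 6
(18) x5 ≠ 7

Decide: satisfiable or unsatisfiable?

Take x1 = 2, x2 = 3, x3 = 4, x4 = 3, x5 = 4. Then constraint 4: x1 + x4 = 5; constraint 5: x1 + x2 = 5; constraint 6: x4 - x1 = 1, and every other listed constraint is also met.

Satisfiable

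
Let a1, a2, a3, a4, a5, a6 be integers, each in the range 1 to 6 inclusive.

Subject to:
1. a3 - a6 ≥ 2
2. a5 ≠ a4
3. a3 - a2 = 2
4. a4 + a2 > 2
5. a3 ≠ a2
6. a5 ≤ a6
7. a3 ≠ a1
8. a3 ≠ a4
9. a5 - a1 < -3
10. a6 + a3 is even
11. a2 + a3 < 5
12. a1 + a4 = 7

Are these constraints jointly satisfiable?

Take a1 = 5, a2 = 1, a3 = 3, a4 = 2, a5 = 1, a6 = 1. Then constraint 1: a3 - a6 = 2; constraint 3: a3 - a2 = 2, and every other listed constraint is also met.

Satisfiable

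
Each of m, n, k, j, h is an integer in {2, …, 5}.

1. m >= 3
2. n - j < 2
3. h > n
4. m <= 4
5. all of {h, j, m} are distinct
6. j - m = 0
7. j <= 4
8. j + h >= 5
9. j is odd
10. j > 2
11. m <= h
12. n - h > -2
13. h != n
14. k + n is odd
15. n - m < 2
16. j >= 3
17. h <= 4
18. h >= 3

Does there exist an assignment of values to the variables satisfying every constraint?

Constraints 1, 4, 7, 16, 17, and 18 confine each of h, j, m to the 2 values {3, 4}.
Constraint 5 requires all 3 of them to be distinct, but only 2 values are available — impossible by the pigeonhole principle.

Unsatisfiable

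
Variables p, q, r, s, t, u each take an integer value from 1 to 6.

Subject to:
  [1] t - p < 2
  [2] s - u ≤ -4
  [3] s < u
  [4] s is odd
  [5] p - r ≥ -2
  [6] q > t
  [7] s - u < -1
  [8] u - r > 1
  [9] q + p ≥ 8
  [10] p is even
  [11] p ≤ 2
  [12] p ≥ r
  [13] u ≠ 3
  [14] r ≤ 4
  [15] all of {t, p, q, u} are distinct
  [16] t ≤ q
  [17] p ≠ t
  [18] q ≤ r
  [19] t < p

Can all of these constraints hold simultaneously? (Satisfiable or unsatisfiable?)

From constraints 14 and 18: q ≤ r ≤ 4. From constraint 11: p ≤ 2. Hence q + p ≤ 6. But constraint 9 requires q + p ≥ 8, and 8 > 6. Contradiction.

Unsatisfiable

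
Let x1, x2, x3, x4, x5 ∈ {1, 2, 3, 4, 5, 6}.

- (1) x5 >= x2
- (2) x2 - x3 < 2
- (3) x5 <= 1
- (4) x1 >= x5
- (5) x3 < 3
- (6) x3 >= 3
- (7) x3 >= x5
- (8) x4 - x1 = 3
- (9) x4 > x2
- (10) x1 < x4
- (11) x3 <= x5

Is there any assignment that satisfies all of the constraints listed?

Unsatisfiable

From constraint 6: x3 ≥ 3. From constraints 3 and 11: x3 ≤ x5 and x5 ≤ 1, so x3 ≤ 1. But 1 < 3, so no value of x3 works.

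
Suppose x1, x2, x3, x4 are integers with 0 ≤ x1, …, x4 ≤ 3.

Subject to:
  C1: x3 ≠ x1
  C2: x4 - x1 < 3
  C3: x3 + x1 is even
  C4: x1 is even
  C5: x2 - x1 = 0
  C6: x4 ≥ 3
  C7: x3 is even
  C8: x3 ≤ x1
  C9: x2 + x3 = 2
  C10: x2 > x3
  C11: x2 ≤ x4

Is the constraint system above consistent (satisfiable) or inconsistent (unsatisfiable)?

Satisfiable

Try x1 = 2, x2 = 2, x3 = 0, x4 = 3.
Check constraint 2: x4 - x1 = 1; constraint 5: x2 - x1 = 0; constraint 9: x2 + x3 = 2. The remaining constraints are straightforward to verify.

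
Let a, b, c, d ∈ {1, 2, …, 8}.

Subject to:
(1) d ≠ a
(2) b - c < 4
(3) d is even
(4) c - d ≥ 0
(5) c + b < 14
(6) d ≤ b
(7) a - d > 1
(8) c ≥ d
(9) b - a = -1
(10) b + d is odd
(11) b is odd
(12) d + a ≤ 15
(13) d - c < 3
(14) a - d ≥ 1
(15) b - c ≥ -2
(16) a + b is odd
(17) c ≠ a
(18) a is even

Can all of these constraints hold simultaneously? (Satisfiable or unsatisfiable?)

One satisfying assignment is a = 8, b = 7, c = 6, d = 6.
For the less obvious constraints — constraint 2: b - c = 1; constraint 4: c - d = 0 — and the others hold by inspection.

Satisfiable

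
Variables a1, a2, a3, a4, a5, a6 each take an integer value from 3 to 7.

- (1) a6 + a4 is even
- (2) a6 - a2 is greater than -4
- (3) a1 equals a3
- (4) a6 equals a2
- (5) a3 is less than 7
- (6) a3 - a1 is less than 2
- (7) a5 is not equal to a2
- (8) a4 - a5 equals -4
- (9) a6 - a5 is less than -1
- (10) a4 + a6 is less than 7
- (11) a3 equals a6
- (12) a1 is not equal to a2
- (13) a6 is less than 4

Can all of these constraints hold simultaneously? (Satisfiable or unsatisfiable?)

Unsatisfiable

From constraints 3, 4, and 11, a1 = a3 = a6 = a2, so a1 = a2. But constraint 12 says a1 ≠ a2. Contradiction.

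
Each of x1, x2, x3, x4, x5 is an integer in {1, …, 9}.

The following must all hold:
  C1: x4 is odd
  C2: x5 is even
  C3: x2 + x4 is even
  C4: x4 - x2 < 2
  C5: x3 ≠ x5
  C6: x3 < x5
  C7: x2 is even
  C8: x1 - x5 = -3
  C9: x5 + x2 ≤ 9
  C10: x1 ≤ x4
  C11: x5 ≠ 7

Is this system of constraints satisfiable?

Constraint 7 makes x2 even and constraint 1 makes x4 odd, so x2 + x4 must be odd. Constraint 3 says x2 + x4 is even — contradiction.

Unsatisfiable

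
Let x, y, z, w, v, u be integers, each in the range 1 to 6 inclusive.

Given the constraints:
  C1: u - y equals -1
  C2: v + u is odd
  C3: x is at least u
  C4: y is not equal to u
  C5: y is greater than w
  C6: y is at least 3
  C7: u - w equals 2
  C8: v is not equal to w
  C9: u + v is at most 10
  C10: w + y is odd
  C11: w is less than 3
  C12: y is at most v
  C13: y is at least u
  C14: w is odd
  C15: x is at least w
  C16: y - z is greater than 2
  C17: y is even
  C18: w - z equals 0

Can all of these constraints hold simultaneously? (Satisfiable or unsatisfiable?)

Try x = 5, y = 4, z = 1, w = 1, v = 6, u = 3.
Check constraint 1: u - y = -1; constraint 7: u - w = 2. The remaining constraints are straightforward to verify.

Satisfiable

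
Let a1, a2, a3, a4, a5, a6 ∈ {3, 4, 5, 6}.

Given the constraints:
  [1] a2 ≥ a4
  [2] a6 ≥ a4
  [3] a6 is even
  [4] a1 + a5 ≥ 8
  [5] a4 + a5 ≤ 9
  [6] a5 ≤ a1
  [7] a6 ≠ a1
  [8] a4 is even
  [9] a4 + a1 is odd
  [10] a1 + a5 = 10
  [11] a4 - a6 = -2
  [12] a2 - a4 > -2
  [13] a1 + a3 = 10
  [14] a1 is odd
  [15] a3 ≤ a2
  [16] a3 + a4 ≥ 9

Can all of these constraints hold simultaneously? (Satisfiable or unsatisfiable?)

Satisfiable

Setting (a1, a2, a3, a4, a5, a6) = (5, 5, 5, 4, 5, 6) satisfies everything: constraint 4: a1 + a5 = 10; constraint 5: a4 + a5 = 9, and the others follow.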